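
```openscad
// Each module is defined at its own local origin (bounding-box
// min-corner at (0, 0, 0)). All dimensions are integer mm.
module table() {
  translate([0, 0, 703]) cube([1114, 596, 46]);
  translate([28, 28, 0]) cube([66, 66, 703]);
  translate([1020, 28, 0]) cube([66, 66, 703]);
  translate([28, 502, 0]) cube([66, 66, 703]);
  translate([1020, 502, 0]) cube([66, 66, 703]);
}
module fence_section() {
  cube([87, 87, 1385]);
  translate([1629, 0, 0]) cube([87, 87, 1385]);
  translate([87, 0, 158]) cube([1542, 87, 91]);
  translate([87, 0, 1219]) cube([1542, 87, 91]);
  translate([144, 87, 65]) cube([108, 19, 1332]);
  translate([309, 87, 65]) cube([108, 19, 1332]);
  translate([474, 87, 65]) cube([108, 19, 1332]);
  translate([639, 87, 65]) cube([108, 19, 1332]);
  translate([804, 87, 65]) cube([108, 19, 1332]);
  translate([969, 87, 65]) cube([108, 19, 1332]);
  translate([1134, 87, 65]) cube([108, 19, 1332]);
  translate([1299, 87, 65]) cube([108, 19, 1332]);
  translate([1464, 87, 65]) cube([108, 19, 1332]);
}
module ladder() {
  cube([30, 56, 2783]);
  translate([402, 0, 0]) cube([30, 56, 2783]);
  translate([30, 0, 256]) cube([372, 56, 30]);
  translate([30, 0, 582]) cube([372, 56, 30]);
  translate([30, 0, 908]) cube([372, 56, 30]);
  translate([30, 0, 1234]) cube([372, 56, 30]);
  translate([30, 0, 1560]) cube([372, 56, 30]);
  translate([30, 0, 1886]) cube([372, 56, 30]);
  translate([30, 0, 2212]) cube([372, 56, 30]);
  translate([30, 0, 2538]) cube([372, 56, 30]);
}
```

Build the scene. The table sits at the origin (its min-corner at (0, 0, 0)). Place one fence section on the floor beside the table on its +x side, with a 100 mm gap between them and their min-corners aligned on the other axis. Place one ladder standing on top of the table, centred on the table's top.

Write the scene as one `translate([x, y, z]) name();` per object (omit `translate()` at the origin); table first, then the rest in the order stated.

table();
translate([1214, 0, 0]) fence_section();
translate([341, 270, 749]) ladder();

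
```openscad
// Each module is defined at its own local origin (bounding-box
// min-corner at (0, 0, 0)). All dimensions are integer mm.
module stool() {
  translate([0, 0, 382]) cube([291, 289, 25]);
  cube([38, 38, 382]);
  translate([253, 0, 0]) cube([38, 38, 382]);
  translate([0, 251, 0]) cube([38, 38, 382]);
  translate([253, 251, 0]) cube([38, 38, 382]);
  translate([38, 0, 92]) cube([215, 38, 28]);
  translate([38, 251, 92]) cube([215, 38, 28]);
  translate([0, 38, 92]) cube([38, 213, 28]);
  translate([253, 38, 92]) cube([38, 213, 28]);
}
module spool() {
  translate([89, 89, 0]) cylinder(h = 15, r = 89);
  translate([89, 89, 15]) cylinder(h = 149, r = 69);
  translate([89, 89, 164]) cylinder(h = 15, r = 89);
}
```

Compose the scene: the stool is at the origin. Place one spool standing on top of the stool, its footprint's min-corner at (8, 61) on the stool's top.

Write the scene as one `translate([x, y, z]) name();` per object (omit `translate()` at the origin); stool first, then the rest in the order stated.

stool();
translate([8, 61, 407]) spool();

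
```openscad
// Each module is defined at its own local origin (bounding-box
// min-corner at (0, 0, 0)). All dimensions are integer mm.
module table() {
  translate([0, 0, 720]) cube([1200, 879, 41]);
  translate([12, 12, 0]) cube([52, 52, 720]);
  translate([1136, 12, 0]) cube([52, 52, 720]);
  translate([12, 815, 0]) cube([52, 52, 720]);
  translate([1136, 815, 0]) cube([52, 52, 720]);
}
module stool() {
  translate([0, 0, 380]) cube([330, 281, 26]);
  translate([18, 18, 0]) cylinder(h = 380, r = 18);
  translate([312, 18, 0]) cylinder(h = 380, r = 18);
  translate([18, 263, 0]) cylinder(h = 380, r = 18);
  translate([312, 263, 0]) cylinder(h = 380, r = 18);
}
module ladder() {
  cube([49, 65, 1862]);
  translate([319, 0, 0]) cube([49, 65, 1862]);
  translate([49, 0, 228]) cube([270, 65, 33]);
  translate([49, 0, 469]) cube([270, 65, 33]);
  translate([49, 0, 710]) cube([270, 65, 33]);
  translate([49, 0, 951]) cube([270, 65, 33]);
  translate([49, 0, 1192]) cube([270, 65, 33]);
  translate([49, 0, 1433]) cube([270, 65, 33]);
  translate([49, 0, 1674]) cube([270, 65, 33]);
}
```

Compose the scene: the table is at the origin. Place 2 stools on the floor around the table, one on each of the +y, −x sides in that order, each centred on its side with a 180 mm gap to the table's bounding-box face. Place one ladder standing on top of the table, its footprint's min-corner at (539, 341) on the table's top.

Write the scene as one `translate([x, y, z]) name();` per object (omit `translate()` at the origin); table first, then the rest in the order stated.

table();
translate([435, 1059, 0]) stool();
translate([-510, 299, 0]) stool();
translate([539, 341, 761]) ladder();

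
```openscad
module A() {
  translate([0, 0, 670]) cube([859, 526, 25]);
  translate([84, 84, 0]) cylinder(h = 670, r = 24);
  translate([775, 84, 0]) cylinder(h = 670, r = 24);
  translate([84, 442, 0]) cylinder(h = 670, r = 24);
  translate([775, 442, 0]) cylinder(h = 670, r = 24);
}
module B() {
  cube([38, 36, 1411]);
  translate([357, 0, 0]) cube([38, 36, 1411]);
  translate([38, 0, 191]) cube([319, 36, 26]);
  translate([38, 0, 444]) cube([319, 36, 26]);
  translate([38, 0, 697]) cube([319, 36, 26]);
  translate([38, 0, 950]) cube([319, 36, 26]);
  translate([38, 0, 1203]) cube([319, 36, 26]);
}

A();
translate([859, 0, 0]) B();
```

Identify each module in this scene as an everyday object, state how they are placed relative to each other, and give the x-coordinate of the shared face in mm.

The table's +x face and the ladder's −x face are both at x = 859 mm.

A is a table. B is a ladder. The ladder is against the table's +x side, with their −y faces flush. The x-coordinate of the shared face is 859 mm.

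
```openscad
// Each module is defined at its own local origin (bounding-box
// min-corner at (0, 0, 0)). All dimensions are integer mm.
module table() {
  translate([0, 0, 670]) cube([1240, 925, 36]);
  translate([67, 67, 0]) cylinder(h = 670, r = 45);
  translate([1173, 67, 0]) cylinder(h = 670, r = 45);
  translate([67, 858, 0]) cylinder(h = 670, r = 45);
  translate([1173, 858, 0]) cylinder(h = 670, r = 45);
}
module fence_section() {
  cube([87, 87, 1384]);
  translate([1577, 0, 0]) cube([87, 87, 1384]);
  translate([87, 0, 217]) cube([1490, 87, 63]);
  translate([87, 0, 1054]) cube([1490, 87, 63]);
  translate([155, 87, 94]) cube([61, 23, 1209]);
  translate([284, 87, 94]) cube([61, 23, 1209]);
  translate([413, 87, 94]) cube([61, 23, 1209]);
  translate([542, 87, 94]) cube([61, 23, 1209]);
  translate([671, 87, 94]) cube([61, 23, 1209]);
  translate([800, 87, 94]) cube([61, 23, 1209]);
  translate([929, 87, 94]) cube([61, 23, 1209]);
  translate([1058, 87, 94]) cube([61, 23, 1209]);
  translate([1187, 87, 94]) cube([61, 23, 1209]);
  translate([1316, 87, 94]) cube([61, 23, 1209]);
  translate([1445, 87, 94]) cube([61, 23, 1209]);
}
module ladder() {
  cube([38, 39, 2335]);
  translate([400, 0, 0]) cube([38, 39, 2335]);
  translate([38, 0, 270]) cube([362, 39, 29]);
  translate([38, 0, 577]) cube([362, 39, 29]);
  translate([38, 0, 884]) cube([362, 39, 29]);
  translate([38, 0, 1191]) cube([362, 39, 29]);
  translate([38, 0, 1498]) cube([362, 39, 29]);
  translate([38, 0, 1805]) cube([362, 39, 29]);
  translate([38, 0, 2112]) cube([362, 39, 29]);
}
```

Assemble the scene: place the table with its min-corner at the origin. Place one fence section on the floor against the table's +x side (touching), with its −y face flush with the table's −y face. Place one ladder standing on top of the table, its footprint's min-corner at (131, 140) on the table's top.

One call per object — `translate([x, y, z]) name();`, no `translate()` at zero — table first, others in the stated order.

table();
translate([1240, 0, 0]) fence_section();
translate([131, 140, 706]) ladder();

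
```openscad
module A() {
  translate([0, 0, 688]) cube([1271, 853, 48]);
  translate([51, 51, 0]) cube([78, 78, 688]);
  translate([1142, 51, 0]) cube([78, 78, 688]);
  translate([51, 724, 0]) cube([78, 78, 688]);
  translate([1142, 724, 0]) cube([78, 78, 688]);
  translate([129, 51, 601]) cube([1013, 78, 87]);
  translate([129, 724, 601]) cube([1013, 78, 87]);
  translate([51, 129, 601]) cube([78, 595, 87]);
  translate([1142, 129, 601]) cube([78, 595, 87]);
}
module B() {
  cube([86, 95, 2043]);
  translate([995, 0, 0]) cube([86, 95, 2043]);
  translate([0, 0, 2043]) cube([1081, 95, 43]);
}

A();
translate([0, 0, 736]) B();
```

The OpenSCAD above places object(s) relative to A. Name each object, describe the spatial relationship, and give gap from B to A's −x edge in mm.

A is a table. B is a door frame. The door frame is on top of the table. The gap from the door frame to the table's −x edge is 0 mm.

The door frame's min-x is at 0; the table's min-x is 0; gap = 0 mm.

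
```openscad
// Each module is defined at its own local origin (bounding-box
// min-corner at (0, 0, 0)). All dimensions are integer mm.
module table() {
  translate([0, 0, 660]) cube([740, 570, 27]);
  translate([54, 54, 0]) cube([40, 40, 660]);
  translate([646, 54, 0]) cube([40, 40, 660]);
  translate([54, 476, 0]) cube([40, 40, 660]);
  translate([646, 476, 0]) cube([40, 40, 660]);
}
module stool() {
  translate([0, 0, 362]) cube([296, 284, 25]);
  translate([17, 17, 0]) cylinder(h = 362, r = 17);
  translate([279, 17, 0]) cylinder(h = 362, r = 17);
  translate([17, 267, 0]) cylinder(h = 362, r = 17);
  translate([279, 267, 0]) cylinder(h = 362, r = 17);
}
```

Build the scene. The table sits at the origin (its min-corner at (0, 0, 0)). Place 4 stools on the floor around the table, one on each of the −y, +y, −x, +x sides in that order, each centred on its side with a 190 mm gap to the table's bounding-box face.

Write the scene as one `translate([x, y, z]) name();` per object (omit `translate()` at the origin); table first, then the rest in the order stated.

table();
translate([222, -474, 0]) stool();
translate([222, 760, 0]) stool();
translate([-486, 143, 0]) stool();
translate([930, 143, 0]) stool();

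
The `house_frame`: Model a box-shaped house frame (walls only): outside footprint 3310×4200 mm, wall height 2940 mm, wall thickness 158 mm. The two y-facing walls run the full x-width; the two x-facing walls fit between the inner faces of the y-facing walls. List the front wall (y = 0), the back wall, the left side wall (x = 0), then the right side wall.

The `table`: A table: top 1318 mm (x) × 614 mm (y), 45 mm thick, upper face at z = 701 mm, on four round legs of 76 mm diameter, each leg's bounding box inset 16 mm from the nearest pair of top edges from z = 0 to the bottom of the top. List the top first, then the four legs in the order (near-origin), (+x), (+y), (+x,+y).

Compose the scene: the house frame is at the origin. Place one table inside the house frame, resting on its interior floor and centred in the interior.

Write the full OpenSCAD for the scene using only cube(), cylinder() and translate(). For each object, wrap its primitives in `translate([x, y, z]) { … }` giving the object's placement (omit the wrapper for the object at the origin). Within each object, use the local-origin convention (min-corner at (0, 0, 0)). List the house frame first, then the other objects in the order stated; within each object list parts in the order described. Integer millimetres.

cube([3310, 158, 2940]);
translate([0, 4042, 0]) cube([3310, 158, 2940]);
translate([0, 158, 0]) cube([158, 3884, 2940]);
translate([3152, 158, 0]) cube([158, 3884, 2940]);
translate([996, 1793, 0]) {
  translate([0, 0, 656]) cube([1318, 614, 45]);
  translate([54, 54, 0]) cylinder(h = 656, r = 38);
  translate([1264, 54, 0]) cylinder(h = 656, r = 38);
  translate([54, 560, 0]) cylinder(h = 656, r = 38);
  translate([1264, 560, 0]) cylinder(h = 656, r = 38);
}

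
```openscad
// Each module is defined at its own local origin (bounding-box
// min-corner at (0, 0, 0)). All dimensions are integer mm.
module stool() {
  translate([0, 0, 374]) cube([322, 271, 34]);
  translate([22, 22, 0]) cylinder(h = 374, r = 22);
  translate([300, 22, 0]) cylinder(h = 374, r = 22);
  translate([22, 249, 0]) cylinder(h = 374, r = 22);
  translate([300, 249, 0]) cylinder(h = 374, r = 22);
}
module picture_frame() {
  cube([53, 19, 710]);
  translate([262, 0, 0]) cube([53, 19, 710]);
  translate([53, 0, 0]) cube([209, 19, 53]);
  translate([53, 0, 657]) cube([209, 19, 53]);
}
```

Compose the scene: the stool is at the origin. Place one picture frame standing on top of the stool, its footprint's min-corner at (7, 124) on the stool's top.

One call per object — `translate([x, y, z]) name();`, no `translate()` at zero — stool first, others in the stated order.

stool();
translate([7, 124, 408]) picture_frame();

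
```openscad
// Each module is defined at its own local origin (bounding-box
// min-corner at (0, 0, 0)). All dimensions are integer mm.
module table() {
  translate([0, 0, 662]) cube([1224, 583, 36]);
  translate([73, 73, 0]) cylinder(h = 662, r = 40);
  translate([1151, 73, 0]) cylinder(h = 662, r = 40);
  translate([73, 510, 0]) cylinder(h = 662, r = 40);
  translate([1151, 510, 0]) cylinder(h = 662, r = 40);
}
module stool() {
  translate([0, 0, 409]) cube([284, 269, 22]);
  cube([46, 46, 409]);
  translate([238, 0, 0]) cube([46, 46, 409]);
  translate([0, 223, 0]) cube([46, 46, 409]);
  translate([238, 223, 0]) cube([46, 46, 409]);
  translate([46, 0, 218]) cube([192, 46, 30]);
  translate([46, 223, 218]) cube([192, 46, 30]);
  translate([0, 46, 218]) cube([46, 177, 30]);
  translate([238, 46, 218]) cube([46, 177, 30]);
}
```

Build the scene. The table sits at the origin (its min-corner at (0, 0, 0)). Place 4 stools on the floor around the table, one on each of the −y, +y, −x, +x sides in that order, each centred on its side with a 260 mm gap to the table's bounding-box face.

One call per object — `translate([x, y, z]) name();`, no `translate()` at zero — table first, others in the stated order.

table();
translate([470, -529, 0]) stool();
translate([470, 843, 0]) stool();
translate([-544, 157, 0]) stool();
translate([1484, 157, 0]) stool();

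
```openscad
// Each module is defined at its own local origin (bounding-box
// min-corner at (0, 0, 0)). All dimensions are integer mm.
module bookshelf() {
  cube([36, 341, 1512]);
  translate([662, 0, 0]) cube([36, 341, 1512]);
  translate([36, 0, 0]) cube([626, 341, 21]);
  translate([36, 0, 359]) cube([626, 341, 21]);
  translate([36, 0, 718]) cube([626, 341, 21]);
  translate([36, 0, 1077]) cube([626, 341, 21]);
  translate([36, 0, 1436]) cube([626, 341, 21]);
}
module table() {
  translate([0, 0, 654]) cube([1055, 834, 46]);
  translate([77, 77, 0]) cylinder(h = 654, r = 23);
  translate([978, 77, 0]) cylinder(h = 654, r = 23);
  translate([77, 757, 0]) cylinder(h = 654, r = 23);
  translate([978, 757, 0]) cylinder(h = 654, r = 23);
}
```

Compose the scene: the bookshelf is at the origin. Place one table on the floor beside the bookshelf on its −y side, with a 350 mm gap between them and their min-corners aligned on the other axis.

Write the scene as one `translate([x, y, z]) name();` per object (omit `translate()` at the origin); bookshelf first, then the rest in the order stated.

bookshelf();
translate([0, -1184, 0]) table();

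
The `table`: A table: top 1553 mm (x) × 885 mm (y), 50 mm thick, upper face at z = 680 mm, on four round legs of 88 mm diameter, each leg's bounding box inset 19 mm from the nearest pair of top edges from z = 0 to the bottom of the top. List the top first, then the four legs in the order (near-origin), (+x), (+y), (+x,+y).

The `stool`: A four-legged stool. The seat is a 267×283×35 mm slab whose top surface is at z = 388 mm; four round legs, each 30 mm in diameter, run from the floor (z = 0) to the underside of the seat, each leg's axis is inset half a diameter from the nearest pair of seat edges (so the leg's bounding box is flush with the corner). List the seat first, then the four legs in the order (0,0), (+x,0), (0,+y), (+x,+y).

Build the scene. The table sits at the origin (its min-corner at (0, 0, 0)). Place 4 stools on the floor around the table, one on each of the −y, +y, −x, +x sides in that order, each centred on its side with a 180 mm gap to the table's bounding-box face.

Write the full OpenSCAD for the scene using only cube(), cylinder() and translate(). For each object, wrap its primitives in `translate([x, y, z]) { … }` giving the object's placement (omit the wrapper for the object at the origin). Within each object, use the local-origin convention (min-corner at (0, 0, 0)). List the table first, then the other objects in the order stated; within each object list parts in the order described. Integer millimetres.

translate([0, 0, 630]) cube([1553, 885, 50]);
translate([63, 63, 0]) cylinder(h = 630, r = 44);
translate([1490, 63, 0]) cylinder(h = 630, r = 44);
translate([63, 822, 0]) cylinder(h = 630, r = 44);
translate([1490, 822, 0]) cylinder(h = 630, r = 44);
translate([643, -463, 0]) {
  translate([0, 0, 353]) cube([267, 283, 35]);
  translate([15, 15, 0]) cylinder(h = 353, r = 15);
  translate([252, 15, 0]) cylinder(h = 353, r = 15);
  translate([15, 268, 0]) cylinder(h = 353, r = 15);
  translate([252, 268, 0]) cylinder(h = 353, r = 15);
}
translate([643, 1065, 0]) {
  translate([0, 0, 353]) cube([267, 283, 35]);
  translate([15, 15, 0]) cylinder(h = 353, r = 15);
  translate([252, 15, 0]) cylinder(h = 353, r = 15);
  translate([15, 268, 0]) cylinder(h = 353, r = 15);
  translate([252, 268, 0]) cylinder(h = 353, r = 15);
}
translate([-447, 301, 0]) {
  translate([0, 0, 353]) cube([267, 283, 35]);
  translate([15, 15, 0]) cylinder(h = 353, r = 15);
  translate([252, 15, 0]) cylinder(h = 353, r = 15);
  translate([15, 268, 0]) cylinder(h = 353, r = 15);
  translate([252, 268, 0]) cylinder(h = 353, r = 15);
}
translate([1733, 301, 0]) {
  translate([0, 0, 353]) cube([267, 283, 35]);
  translate([15, 15, 0]) cylinder(h = 353, r = 15);
  translate([252, 15, 0]) cylinder(h = 353, r = 15);
  translate([15, 268, 0]) cylinder(h = 353, r = 15);
  translate([252, 268, 0]) cylinder(h = 353, r = 15);
}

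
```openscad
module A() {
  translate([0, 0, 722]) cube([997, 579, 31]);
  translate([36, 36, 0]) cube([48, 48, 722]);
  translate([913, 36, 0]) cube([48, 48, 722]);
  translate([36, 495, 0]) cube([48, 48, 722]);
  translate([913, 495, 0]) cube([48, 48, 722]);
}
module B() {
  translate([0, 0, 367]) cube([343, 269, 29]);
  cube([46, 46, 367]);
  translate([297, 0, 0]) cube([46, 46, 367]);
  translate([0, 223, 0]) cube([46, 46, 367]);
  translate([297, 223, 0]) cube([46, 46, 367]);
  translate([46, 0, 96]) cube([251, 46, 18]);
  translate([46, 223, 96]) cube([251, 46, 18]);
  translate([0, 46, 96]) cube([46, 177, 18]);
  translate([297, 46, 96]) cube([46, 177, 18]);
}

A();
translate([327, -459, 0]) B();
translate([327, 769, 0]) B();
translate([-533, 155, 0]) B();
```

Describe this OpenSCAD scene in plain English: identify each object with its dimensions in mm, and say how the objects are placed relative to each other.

A is a rectangular dining table. The top is 997×579×31 mm with its upper surface at z = 753 mm. It stands on four 48×48 mm square legs, each inset 36 mm from the nearest pair of top edges, running from the floor to the underside of the top.

B is a four-legged stool. The seat is 343×269 mm, 29 mm thick, top at z = 396 mm. It stands on four square legs, each 46×46 mm in cross-section, from z = 0 to the seat underside, each flush with a corner of the seat. Four stretchers, 46 mm wide and 18 mm tall, connect adjacent legs with their undersides at z = 96 mm, each running between the inner faces of the legs it joins and aligned with the legs' outer faces on the other axis.

Three stools sit around the table at the −y, +y, −x sides.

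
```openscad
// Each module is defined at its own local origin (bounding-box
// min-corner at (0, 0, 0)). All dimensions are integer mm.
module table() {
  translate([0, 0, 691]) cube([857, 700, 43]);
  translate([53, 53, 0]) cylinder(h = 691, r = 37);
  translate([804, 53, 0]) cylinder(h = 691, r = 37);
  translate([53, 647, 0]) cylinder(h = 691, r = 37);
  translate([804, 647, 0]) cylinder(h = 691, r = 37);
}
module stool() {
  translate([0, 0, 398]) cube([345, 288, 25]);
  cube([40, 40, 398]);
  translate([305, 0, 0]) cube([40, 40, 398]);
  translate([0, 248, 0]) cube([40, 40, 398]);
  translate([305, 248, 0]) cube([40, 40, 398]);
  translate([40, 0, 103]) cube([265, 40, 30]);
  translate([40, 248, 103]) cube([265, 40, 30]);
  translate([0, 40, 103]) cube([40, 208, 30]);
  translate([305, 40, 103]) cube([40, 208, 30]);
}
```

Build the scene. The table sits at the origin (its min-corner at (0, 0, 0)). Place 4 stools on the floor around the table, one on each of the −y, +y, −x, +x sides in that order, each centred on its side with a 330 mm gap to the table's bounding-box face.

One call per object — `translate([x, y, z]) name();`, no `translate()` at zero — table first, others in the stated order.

table();
translate([256, -618, 0]) stool();
translate([256, 1030, 0]) stool();
translate([-675, 206, 0]) stool();
translate([1187, 206, 0]) stool();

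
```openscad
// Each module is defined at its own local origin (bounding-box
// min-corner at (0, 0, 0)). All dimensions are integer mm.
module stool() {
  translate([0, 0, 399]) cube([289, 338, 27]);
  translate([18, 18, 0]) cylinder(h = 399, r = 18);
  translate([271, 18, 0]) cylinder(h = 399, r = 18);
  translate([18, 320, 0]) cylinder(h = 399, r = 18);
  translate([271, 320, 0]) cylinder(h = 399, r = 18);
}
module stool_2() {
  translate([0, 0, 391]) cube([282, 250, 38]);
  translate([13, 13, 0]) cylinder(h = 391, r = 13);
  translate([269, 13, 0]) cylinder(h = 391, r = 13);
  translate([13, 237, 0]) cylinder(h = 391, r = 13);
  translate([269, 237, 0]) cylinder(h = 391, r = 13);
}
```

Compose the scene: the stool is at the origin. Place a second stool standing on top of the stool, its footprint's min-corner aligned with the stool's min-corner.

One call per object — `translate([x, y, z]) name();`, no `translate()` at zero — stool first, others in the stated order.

stool();
translate([0, 0, 426]) stool_2();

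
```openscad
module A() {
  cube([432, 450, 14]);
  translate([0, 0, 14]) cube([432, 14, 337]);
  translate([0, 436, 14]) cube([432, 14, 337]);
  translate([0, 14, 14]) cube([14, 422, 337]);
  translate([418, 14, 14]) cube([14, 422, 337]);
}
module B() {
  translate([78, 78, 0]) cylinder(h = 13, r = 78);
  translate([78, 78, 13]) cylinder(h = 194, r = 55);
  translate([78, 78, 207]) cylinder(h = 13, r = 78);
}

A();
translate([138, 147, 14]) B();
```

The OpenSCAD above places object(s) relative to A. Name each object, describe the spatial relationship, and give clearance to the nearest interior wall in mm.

Clearances: x = 124, y = 133; minimum 124 mm.

A is an open box. B is a spool. The spool sits inside the open box, centred. The clearance to the nearest interior wall is 124 mm.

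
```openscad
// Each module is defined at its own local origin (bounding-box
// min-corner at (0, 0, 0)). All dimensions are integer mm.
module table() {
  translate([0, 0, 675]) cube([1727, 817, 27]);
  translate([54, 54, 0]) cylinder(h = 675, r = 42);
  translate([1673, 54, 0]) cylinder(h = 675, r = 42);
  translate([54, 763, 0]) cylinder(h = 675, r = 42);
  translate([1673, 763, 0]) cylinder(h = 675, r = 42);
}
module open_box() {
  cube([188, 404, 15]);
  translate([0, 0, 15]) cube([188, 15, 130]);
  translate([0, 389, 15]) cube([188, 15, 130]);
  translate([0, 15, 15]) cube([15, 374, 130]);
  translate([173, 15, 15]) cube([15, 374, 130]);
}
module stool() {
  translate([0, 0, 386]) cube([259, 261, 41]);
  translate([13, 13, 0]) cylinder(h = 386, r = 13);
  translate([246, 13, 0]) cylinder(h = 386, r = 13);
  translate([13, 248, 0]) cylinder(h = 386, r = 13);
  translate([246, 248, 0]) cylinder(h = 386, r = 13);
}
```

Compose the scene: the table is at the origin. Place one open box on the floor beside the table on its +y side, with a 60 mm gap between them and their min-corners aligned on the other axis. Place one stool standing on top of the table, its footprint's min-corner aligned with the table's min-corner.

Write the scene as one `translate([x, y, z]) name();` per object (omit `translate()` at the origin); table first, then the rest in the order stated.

table();
translate([0, 877, 0]) open_box();
translate([0, 0, 702]) stool();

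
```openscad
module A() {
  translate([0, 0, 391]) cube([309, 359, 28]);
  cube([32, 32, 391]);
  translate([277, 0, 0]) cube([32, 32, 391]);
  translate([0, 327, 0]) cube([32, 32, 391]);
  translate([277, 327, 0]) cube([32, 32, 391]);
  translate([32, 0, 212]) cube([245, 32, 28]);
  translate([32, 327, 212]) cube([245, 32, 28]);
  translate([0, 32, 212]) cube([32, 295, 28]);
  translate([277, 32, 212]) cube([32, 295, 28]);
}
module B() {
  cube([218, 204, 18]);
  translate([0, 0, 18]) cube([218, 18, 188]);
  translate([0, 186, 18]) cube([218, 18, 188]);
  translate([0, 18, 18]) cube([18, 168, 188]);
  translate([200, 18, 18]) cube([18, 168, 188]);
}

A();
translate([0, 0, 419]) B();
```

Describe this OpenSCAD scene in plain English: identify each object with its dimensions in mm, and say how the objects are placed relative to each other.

A is a four-legged stool. The seat is 309×359 mm, 28 mm thick, top at z = 419 mm. It stands on four square legs, each 32×32 mm in cross-section, from z = 0 to the seat underside, each flush with a corner of the seat. Four stretchers, 32 mm wide and 28 mm tall, connect adjacent legs with their undersides at z = 212 mm, each running between the inner faces of the legs it joins and aligned with the legs' outer faces on the other axis.

B is an open storage box with external size 218×204×206 mm and wall thickness 18 mm (the base is also 18 mm thick). The base covers the whole footprint; the four walls stand on the base, with the y-facing walls full-width and the x-facing walls fitting between their inner faces.

The open box is on top of the stool.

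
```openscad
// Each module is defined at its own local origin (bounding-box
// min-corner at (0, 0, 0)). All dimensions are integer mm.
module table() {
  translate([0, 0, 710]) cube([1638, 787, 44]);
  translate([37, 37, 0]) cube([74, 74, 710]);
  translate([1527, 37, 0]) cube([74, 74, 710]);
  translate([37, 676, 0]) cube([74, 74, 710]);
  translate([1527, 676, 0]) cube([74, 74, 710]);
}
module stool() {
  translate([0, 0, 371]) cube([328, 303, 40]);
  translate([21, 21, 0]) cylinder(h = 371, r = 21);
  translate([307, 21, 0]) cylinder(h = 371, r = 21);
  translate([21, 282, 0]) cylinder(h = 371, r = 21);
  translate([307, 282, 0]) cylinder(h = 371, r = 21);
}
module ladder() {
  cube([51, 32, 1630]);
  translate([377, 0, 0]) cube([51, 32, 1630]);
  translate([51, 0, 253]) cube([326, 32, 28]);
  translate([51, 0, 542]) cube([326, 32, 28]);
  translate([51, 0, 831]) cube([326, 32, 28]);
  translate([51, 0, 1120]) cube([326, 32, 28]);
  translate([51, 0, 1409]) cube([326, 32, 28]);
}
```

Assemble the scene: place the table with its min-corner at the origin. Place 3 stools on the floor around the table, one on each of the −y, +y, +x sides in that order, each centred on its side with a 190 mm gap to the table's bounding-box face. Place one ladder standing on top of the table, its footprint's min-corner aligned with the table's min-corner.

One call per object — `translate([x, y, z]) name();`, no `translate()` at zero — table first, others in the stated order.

table();
translate([655, -493, 0]) stool();
translate([655, 977, 0]) stool();
translate([1828, 242, 0]) stool();
translate([0, 0, 754]) ladder();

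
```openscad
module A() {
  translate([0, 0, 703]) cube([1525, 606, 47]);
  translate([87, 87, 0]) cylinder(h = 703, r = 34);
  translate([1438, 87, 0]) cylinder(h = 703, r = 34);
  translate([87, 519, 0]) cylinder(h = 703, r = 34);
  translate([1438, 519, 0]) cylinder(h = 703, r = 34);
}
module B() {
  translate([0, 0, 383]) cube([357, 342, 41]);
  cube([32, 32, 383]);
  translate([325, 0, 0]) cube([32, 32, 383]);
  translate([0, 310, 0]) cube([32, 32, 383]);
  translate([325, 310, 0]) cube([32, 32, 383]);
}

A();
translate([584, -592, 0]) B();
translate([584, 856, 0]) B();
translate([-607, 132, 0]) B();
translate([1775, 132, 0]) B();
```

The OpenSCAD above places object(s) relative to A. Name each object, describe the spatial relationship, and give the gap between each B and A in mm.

A is a table. B is a stool. Four stools sit around the table at the −y, +y, −x, +x sides. The gap between each stool and the table is 250 mm.

Each stool's nearest face is 250 mm from the table's bounding box.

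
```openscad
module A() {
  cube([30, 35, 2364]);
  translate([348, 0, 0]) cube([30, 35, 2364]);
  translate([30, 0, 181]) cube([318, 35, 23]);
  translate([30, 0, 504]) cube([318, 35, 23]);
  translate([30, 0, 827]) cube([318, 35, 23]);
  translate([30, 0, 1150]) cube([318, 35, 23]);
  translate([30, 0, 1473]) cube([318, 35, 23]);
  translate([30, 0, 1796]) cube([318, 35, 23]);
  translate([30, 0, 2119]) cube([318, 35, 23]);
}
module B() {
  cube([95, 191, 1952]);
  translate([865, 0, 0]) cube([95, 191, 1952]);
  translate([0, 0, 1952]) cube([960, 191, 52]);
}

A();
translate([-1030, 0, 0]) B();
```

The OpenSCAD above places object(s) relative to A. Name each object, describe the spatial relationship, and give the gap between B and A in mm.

A is a ladder. B is a door frame. The door frame is on the floor beside the ladder on its −x side. The gap between the door frame and the ladder is 70 mm.

The door frame's nearest face is 70 mm from the ladder's −x face.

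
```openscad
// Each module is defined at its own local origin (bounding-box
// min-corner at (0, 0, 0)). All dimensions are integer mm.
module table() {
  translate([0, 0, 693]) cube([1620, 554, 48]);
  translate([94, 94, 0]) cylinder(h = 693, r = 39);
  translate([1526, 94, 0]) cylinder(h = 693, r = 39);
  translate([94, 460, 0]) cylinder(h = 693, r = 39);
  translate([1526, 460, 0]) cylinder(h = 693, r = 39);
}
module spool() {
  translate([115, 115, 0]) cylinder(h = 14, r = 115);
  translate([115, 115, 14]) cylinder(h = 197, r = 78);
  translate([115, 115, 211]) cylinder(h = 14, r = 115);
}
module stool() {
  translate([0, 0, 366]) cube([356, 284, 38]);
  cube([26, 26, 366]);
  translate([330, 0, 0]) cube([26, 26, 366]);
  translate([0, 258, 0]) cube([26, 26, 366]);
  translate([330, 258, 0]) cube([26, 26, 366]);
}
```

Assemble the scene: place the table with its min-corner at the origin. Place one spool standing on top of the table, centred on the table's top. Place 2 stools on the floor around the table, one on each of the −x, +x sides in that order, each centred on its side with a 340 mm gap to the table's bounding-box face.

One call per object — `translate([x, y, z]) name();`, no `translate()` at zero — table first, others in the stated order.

table();
translate([695, 162, 741]) spool();
translate([-696, 135, 0]) stool();
translate([1960, 135, 0]) stool();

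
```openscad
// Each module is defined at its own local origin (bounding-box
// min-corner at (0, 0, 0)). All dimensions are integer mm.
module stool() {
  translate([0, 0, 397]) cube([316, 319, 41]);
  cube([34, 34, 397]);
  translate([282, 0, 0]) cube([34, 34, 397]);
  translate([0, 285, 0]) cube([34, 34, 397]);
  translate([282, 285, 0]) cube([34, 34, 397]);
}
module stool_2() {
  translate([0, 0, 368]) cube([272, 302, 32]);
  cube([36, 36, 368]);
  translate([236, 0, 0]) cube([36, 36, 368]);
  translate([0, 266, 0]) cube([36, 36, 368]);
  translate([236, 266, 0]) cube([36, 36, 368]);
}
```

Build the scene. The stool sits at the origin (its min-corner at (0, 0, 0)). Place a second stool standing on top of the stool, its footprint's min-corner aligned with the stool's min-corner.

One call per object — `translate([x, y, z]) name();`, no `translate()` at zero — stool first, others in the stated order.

stool();
translate([0, 0, 438]) stool_2();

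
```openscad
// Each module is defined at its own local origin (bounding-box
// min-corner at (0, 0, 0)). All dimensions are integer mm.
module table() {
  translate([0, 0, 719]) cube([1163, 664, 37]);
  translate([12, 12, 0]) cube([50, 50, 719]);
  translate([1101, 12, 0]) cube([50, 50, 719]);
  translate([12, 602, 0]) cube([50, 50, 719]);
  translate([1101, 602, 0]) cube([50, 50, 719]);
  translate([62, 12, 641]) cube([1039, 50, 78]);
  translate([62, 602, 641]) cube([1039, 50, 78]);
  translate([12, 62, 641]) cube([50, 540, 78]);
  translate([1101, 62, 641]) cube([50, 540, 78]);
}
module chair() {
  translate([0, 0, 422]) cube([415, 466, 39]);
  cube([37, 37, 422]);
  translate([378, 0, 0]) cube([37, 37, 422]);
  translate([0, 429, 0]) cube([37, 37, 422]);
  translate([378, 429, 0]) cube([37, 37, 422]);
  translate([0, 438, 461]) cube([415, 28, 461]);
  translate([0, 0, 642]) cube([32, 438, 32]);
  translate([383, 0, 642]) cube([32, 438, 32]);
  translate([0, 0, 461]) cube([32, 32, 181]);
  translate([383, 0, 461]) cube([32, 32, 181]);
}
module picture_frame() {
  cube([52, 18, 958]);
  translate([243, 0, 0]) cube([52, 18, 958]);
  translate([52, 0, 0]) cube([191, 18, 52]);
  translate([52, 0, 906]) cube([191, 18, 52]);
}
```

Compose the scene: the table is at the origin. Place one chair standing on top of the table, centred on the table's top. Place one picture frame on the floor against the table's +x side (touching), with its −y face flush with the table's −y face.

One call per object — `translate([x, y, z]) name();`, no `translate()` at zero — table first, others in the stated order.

table();
translate([374, 99, 756]) chair();
translate([1163, 0, 0]) picture_frame();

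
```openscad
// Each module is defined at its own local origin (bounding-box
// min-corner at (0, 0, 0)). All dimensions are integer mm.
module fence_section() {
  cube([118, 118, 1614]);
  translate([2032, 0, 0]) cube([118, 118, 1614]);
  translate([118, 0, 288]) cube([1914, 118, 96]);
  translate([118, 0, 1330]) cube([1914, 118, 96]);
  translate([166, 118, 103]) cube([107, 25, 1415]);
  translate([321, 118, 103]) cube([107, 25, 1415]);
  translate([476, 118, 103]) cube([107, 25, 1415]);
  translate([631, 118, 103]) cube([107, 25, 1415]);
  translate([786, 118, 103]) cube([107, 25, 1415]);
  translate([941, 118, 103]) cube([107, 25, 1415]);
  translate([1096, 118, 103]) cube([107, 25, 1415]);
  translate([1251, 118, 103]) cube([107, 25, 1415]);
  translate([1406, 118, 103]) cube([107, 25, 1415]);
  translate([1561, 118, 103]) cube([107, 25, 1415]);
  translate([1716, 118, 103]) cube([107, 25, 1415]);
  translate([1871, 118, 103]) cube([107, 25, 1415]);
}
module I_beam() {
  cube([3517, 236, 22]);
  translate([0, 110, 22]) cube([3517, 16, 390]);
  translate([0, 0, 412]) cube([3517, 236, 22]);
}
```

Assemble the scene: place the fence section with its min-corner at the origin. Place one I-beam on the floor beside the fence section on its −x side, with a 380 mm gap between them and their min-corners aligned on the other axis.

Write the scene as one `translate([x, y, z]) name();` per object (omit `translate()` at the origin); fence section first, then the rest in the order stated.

fence_section();
translate([-3897, 0, 0]) I_beam();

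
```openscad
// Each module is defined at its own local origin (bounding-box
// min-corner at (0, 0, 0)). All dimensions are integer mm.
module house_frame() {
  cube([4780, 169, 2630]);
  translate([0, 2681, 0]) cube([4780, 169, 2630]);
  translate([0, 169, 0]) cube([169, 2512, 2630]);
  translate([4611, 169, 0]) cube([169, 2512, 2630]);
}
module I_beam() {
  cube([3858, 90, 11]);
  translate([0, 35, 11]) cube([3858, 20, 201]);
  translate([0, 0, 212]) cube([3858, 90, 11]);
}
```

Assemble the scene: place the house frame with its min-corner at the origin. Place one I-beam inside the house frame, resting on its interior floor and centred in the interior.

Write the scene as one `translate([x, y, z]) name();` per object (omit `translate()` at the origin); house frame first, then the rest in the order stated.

house_frame();
translate([461, 1380, 0]) I_beam();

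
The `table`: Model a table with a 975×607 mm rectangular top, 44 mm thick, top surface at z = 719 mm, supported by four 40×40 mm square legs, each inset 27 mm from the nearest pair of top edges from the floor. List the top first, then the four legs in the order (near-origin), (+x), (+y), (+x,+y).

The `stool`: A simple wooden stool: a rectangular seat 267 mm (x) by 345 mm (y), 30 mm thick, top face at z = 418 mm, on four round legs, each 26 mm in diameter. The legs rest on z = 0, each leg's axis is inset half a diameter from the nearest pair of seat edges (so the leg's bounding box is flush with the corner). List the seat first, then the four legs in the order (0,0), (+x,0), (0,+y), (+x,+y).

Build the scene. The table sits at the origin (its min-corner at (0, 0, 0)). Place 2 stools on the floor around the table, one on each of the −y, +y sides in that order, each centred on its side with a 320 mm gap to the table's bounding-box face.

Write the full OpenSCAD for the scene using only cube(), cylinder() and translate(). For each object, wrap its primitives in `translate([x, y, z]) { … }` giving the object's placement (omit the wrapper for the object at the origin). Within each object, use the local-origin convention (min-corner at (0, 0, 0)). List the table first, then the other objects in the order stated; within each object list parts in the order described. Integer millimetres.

translate([0, 0, 675]) cube([975, 607, 44]);
translate([27, 27, 0]) cube([40, 40, 675]);
translate([908, 27, 0]) cube([40, 40, 675]);
translate([27, 540, 0]) cube([40, 40, 675]);
translate([908, 540, 0]) cube([40, 40, 675]);
translate([354, -665, 0]) {
  translate([0, 0, 388]) cube([267, 345, 30]);
  translate([13, 13, 0]) cylinder(h = 388, r = 13);
  translate([254, 13, 0]) cylinder(h = 388, r = 13);
  translate([13, 332, 0]) cylinder(h = 388, r = 13);
  translate([254, 332, 0]) cylinder(h = 388, r = 13);
}
translate([354, 927, 0]) {
  translate([0, 0, 388]) cube([267, 345, 30]);
  translate([13, 13, 0]) cylinder(h = 388, r = 13);
  translate([254, 13, 0]) cylinder(h = 388, r = 13);
  translate([13, 332, 0]) cylinder(h = 388, r = 13);
  translate([254, 332, 0]) cylinder(h = 388, r = 13);
}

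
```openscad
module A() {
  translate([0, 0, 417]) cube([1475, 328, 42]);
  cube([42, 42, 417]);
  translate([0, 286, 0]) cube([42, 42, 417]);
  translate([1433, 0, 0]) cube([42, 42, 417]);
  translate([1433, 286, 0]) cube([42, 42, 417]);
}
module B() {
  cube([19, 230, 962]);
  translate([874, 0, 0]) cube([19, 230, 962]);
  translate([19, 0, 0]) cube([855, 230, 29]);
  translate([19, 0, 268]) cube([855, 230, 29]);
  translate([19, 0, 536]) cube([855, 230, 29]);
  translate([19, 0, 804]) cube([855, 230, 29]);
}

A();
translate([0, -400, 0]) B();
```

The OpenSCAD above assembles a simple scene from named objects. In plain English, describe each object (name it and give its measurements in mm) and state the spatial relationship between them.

A is a long wooden bench with a 1475 mm (x) × 328 mm (y) seat, 42 mm thick, its top surface 459 mm above the floor. Four 42 mm square legs at the seat corners, flush with the edges, run from z = 0 to the seat underside.

B is a bookshelf 893 mm wide overall, 230 mm deep and 962 mm tall. The two sides are 19 mm thick vertical panels. 4 horizontal shelves of 29 mm thickness span between the inner faces of the sides; the lowest shelf sits on the floor and shelves are stacked with a clear vertical gap of 239 mm between each pair.

The bookshelf is on the floor beside the bench on its −y side.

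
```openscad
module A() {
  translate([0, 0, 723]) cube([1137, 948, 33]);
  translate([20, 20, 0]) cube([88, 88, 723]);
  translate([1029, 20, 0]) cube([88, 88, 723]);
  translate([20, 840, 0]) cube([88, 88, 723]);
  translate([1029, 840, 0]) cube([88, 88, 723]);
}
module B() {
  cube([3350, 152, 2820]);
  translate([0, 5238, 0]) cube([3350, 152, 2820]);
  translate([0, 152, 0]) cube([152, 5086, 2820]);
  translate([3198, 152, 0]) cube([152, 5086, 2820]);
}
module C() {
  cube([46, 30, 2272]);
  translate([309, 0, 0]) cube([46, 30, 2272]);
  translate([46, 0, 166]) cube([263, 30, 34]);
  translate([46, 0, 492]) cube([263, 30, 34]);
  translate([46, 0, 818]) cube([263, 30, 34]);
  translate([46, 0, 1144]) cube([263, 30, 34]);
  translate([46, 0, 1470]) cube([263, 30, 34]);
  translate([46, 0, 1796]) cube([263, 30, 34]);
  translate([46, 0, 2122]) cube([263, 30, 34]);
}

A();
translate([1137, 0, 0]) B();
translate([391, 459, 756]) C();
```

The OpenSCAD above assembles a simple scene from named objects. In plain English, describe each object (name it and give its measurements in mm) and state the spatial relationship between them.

A is a table: top 1137 mm (x) × 948 mm (y), 33 mm thick, upper face at z = 756 mm, on four 88×88 mm square legs, each inset 20 mm from the nearest pair of top edges, running from z = 0 to the bottom of the top.

B is the wall frame of a small rectangular building: four walls, each 2820 mm tall and 152 mm thick, enclosing a footprint 3350 mm (x) by 5390 mm (y) outside-to-outside, with no floor or roof. The front and back walls (the −y and +y sides) span the full width; the two side walls fit between them.

C is a wooden ladder with two side rails of 46×30 mm section and 2272 mm height, set 355 mm apart overall. Between them run 7 rectangular rungs (30 mm deep, 34 mm thick), front faces flush with the rails' −y face. The bottom of the first rung is 166 mm above the floor and each subsequent rung is 326 mm higher than the one below.

The house frame is against the table's +x side, with their −y faces flush. The ladder is on top of the table, centred.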